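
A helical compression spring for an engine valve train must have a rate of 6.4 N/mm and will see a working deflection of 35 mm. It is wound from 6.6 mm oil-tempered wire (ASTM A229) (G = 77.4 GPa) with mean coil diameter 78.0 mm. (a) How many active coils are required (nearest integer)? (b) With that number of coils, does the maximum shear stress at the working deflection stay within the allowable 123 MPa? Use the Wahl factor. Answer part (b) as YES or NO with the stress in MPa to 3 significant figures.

N_a = Gd⁴/(8D³k) = (77.4×10³)(6.6⁴)/(8·78.0³·6.4) = 6.045 → N_a = 6
Actual rate k = Gd⁴/(8D³·6) = 6.4475 N/mm
Working load F = kδ = 6.4475·35 = 225.66 N
C = 78.0/6.6 = 11.8182; K_W = (4C−1)/(4C−4)+0.615/C = 1.1214
τ_max = K_W·8FD/(πd³) = 1.1214·155.91 = 174.83 MPa
τ_max > 123 MPa → exceeds allowable

(a) 6 coils; (b) NO, τ_max = 175 MPa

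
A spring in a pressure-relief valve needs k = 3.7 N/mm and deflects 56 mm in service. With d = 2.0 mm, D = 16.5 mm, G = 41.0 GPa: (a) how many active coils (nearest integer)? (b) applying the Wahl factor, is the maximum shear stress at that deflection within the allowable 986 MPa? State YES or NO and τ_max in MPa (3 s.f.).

(a) 5 coils; (b) NO, τ_max = 1260 MPa

N_a = Gd⁴/(8D³k) = (41.0×10³)(2.0⁴)/(8·16.5³·3.7) = 4.934 → N_a = 5
Actual rate k = Gd⁴/(8D³·5) = 3.6508 N/mm
Working load F = kδ = 3.6508·56 = 204.45 N
C = 16.5/2.0 = 8.2500; K_W = (4C−1)/(4C−4)+0.615/C = 1.1780
τ_max = K_W·8FD/(πd³) = 1.1780·1073.8 = 1264.9 MPa
τ_max > 986 MPa → exceeds allowable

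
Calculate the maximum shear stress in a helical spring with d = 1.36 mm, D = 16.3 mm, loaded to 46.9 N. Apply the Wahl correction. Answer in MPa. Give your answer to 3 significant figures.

Spring index C = D/d = 16.3/1.36 = 11.9853
K_W = (4C−1)/(4C−4) + 0.615/C = 46.941/43.941 + 0.0513 = 1.1196
τ₀ = 8FD/(πd³) = 8·46.9·16.3/(π·1.36³) = 6115.76/7.9025 = 773.9 MPa
τ_max = K·τ₀ = 1.1196 × 773.9 = 866.45 MPa

866 MPa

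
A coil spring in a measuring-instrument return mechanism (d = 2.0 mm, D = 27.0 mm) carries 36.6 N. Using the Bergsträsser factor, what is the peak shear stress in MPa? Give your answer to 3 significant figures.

Spring index C = D/d = 27.0/2.0 = 13.5000
K_B = (4C+2)/(4C−3) = 56.000/51.000 = 1.0980
τ₀ = 8FD/(πd³) = 8·36.6·27.0/(π·2.0³) = 7905.6/25.133 = 314.55 MPa
τ_max = K·τ₀ = 1.0980 × 314.55 = 345.39 MPa

345 MPa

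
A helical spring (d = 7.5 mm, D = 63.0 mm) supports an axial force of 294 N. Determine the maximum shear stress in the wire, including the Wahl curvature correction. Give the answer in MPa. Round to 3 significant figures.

131 MPa

Spring index C = D/d = 63.0/7.5 = 8.4000
K_W = (4C−1)/(4C−4) + 0.615/C = 32.600/29.600 + 0.0732 = 1.1746
τ₀ = 8FD/(πd³) = 8·294·63.0/(π·7.5³) = 148176/1325.4 = 111.8 MPa
τ_max = K·τ₀ = 1.1746 × 111.8 = 131.32 MPa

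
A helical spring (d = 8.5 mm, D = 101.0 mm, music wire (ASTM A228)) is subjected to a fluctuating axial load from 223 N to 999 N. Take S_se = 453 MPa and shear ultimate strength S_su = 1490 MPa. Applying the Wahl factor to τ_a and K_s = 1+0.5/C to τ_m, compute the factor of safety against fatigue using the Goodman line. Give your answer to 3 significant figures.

1.72

C = D/d = 101.0/8.5 = 11.8824; K_W = (4C−1)/(4C−4)+0.615/C = 1.1207; K_s = 1+0.5/C = 1.0421
F_a = (F_max−F_min)/2 = 388 N; F_m = (F_max+F_min)/2 = 611 N
τ_a = K_W·8F_aD/(πd³) = 1.1207 × 162.49 = 182.1 MPa
τ_m = K_s·8F_mD/(πd³) = 1.0421 × 255.89 = 266.65 MPa
Goodman: 1/n_f = τ_a/S_se + τ_m/S_su = 182.1/453 + 266.65/1490 = 0.40199 + 0.17896 = 0.58095
n_f = 1/0.58095 = 1.721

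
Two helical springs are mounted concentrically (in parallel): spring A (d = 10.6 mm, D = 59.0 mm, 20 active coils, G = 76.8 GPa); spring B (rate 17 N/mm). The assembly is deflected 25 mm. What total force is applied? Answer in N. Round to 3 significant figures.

k_A = Gd⁴/(8D³N_a) = (76.8×10³)(10.6⁴)/(8·59.0³·20) = 29.506 N/mm
Parallel: k_eq = 29.506 + 17 = 46.506 N/mm
F = k_eq·δ = 46.506·25 = 1162.6 N

1160 N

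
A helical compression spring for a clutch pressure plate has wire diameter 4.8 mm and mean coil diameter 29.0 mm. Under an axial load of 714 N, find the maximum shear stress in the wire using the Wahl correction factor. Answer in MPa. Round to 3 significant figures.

Spring index C = D/d = 29.0/4.8 = 6.0417
K_W = (4C−1)/(4C−4) + 0.615/C = 23.167/20.167 + 0.1018 = 1.2506
τ₀ = 8FD/(πd³) = 8·714·29.0/(π·4.8³) = 165648/347.44 = 476.77 MPa
τ_max = K·τ₀ = 1.2506 × 476.77 = 596.23 MPa

596 MPa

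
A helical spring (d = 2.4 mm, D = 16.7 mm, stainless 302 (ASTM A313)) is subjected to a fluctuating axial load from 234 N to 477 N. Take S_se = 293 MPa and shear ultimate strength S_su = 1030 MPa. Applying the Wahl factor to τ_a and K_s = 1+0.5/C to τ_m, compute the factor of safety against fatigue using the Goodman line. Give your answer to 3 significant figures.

0.372

C = D/d = 16.7/2.4 = 6.9583; K_W = (4C−1)/(4C−4)+0.615/C = 1.2143; K_s = 1+0.5/C = 1.0719
F_a = (F_max−F_min)/2 = 121.5 N; F_m = (F_max+F_min)/2 = 355.5 N
τ_a = K_W·8F_aD/(πd³) = 1.2143 × 373.77 = 453.85 MPa
τ_m = K_s·8F_mD/(πd³) = 1.0719 × 1093.6 = 1172.2 MPa
Goodman: 1/n_f = τ_a/S_se + τ_m/S_su = 453.85/293 + 1172.2/1030 = 1.54897 + 1.13805 = 2.687
n_f = 1/2.687 = 0.3722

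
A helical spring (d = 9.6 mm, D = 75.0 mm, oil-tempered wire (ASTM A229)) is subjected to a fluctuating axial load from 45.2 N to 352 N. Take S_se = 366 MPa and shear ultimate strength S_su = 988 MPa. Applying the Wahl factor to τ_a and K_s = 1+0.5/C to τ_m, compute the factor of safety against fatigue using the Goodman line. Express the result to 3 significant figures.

6.51

C = D/d = 75.0/9.6 = 7.8125; K_W = (4C−1)/(4C−4)+0.615/C = 1.1888; K_s = 1+0.5/C = 1.0640
F_a = (F_max−F_min)/2 = 153.4 N; F_m = (F_max+F_min)/2 = 198.6 N
τ_a = K_W·8F_aD/(πd³) = 1.1888 × 33.114 = 39.366 MPa
τ_m = K_s·8F_mD/(πd³) = 1.0640 × 42.871 = 45.615 MPa
Goodman: 1/n_f = τ_a/S_se + τ_m/S_su = 39.366/366 + 45.615/988 = 0.10756 + 0.04617 = 0.15373
n_f = 1/0.15373 = 6.505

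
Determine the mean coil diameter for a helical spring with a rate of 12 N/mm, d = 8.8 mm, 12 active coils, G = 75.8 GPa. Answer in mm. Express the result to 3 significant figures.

73.3 mm

D = (Gd⁴/(8N_a·k))^(1/3) = (75.8×10³·8.8⁴/(8·12·12))^(1/3)
  = (394591)^(1/3) = 73.3470 mm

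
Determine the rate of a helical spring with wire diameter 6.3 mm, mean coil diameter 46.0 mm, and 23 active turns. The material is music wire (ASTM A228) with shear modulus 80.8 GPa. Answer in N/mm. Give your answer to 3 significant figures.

7.11 N/mm

k = Gd⁴/(8D³N_a) = (80.8×10³ × 6.3⁴) / (8 × 46.0³ × 23)
  = 1.27284e+08 / 1.79098e+07 = 7.1069 N/mm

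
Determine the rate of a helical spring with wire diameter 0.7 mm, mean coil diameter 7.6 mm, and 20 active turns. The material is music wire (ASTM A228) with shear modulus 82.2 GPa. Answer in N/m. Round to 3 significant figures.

281 N/m

k = Gd⁴/(8D³N_a) = (82.2×10³ × 0.7⁴) / (8 × 7.6³ × 20)
  = 19736.2 / 70236.2 = 0.281 N/mm = 281 N/m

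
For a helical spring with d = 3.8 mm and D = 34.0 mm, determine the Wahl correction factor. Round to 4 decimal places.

1.1631

C = D/d = 34.0/3.8 = 8.9474
K_W = (4C−1)/(4C−4) + 0.615/C = 34.789/31.789 + 0.0687 = 1.1631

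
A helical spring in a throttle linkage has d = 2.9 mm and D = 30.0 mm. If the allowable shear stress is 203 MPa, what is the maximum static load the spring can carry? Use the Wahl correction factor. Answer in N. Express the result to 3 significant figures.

C = D/d = 30.0/2.9 = 10.3448
K_W = (4C−1)/(4C−4) + 0.615/C = 40.379/37.379 + 0.0594 = 1.1397
τ_max = K·8FD/(πd³) → F_max = τ_allow·πd³/(8DK)
F_max = 203·π·2.9³/(8·30.0·1.1397) = 15554/273.53 = 56.864 N

56.9 N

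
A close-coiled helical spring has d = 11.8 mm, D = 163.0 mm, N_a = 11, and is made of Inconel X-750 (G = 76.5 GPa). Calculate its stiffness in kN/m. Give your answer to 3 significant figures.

k = Gd⁴/(8D³N_a) = (76.5×10³ × 11.8⁴) / (8 × 163.0³ × 11)
  = 1.48316e+09 / 3.81106e+08 = 3.8917 N/mm

3.89 kN/m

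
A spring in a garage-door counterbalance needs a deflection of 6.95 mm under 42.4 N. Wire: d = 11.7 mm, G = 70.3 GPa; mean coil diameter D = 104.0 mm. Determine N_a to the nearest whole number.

24

Required rate k = F/δ = 42.4/6.95 = 6.1007 N/mm
N_a = Gd⁴/(8D³k) = (70.3×10³ × 11.7⁴)/(8 × 104.0³ × 6.1007)
    = 1.31734e+09 / 5.48998e+07 = 24 → 24 coils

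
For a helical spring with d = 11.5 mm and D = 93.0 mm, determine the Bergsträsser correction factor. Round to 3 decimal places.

1.170

C = D/d = 93.0/11.5 = 8.0870
K_B = (4C+2)/(4C−3) = 34.348/29.348 = 1.1704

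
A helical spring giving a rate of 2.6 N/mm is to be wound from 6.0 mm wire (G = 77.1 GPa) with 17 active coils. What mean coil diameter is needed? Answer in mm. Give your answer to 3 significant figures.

D = (Gd⁴/(8N_a·k))^(1/3) = (77.1×10³·6.0⁴/(8·17·2.6))^(1/3)
  = (282584)^(1/3) = 65.6219 mm

65.6 mm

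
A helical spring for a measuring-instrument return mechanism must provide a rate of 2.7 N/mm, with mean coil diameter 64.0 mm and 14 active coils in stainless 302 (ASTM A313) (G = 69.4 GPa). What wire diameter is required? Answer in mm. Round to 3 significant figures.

5.81 mm

d = (8D³N_a·k / G)^(1/4) = (8·64.0³·14·2.7 / (69.4×10³))^0.25
  = (1142.3)^0.25 = 5.8135 mm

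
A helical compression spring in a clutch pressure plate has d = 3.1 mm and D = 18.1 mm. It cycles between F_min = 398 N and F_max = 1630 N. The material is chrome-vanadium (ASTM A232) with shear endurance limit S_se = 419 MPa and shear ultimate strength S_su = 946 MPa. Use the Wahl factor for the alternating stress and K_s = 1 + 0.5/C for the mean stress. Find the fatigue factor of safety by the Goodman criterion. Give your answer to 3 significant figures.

0.214

C = D/d = 18.1/3.1 = 5.8387; K_W = (4C−1)/(4C−4)+0.615/C = 1.2603; K_s = 1+0.5/C = 1.0856
F_a = (F_max−F_min)/2 = 616 N; F_m = (F_max+F_min)/2 = 1014 N
τ_a = K_W·8F_aD/(πd³) = 1.2603 × 953.05 = 1201.2 MPa
τ_m = K_s·8F_mD/(πd³) = 1.0856 × 1568.8 = 1703.2 MPa
Goodman: 1/n_f = τ_a/S_se + τ_m/S_su = 1201.2/419 + 1703.2/946 = 2.86672 + 1.80038 = 4.6671
n_f = 1/4.6671 = 0.2143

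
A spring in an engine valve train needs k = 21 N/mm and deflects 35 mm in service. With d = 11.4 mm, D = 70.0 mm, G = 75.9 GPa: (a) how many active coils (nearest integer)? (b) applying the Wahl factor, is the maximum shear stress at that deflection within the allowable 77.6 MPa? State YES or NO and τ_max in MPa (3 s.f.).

N_a = Gd⁴/(8D³k) = (75.9×10³)(11.4⁴)/(8·70.0³·21) = 22.25 → N_a = 22
Actual rate k = Gd⁴/(8D³·22) = 21.235 N/mm
Working load F = kδ = 21.235·35 = 743.23 N
C = 70.0/11.4 = 6.1404; K_W = (4C−1)/(4C−4)+0.615/C = 1.2461
τ_max = K_W·8FD/(πd³) = 1.2461·89.422 = 111.43 MPa
τ_max > 77.6 MPa → exceeds allowable

(a) 22 coils; (b) NO, τ_max = 111 MPa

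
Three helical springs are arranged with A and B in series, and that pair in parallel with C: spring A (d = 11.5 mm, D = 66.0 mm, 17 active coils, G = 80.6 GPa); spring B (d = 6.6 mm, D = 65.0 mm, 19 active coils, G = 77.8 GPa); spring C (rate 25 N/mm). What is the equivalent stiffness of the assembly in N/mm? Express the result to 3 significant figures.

28.2 N/mm

k_A = Gd⁴/(8D³N_a) = (80.6×10³)(11.5⁴)/(8·66.0³·17) = 36.054 N/mm
k_B = Gd⁴/(8D³N_a) = (77.8×10³)(6.6⁴)/(8·65.0³·19) = 3.5365 N/mm
Springs A,B series: k_AB = 1/(1/36.054+1/3.5365) = 3.2206 N/mm; parallel with C: k_eq = 3.2206+25 = 28.221 N/mm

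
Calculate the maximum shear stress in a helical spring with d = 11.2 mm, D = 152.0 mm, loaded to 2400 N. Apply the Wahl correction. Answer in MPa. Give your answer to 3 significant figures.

731 MPa

Spring index C = D/d = 152.0/11.2 = 13.5714
K_W = (4C−1)/(4C−4) + 0.615/C = 53.286/50.286 + 0.0453 = 1.1050
τ₀ = 8FD/(πd³) = 8·2400·152.0/(π·11.2³) = 2.9184e+06/4413.7 = 661.21 MPa
τ_max = K·τ₀ = 1.1050 × 661.21 = 730.62 MPa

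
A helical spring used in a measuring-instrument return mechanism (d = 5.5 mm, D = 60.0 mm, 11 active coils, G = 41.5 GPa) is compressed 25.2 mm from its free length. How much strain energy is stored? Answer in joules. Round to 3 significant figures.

0.634 J

k = Gd⁴/(8D³N_a) = (41.5×10³)(5.5⁴)/(8·60.0³·11) = 1.9978 N/mm
U = ½kδ² = 0.5 × 1.9978 × 25.2² = 634.36 N·mm = 0.63436 J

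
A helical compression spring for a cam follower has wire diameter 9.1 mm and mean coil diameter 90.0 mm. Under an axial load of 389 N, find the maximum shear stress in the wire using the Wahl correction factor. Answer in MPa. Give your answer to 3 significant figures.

136 MPa

Spring index C = D/d = 90.0/9.1 = 9.8901
K_W = (4C−1)/(4C−4) + 0.615/C = 38.560/35.560 + 0.0622 = 1.1465
τ₀ = 8FD/(πd³) = 8·389·90.0/(π·9.1³) = 280080/2367.4 = 118.31 MPa
τ_max = K·τ₀ = 1.1465 × 118.31 = 135.64 MPa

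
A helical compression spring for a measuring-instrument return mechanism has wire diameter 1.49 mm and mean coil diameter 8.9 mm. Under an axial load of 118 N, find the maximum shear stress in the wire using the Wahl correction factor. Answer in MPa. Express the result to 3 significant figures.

Spring index C = D/d = 8.9/1.49 = 5.9732
K_W = (4C−1)/(4C−4) + 0.615/C = 22.893/19.893 + 0.1030 = 1.2538
τ₀ = 8FD/(πd³) = 8·118·8.9/(π·1.49³) = 8401.6/10.392 = 808.45 MPa
τ_max = K·τ₀ = 1.2538 × 808.45 = 1013.6 MPa

1010 MPa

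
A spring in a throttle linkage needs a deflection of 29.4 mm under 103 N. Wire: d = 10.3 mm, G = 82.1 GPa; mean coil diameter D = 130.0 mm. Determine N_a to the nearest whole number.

15

Required rate k = F/δ = 103/29.4 = 3.5034 N/mm
N_a = Gd⁴/(8D³k) = (82.1×10³ × 10.3⁴)/(8 × 130.0³ × 3.5034)
    = 9.24043e+08 / 6.15758e+07 = 15.01 → 15 coils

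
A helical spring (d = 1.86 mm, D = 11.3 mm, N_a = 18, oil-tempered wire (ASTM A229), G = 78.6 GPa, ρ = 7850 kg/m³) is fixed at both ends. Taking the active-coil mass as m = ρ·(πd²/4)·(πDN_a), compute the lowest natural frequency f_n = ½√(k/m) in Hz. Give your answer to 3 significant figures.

k = Gd⁴/(8D³N_a) = (78.6×10³)(1.86⁴)/(8·11.3³·18) = 4.5277 N/mm = 4527.7 N/m
Wire length L = πDN_a = π·11.3·18 = 639 mm
m = ρ·(πd²/4)·L = 7850 × 2.7172×10⁻⁶ m² × 0.639 m = 0.01363 kg
f_n = ½√(k/m) = 0.5·√(4527.7/0.01363) = 0.5·√(3.3219e+05) = 288.18 Hz

288 Hz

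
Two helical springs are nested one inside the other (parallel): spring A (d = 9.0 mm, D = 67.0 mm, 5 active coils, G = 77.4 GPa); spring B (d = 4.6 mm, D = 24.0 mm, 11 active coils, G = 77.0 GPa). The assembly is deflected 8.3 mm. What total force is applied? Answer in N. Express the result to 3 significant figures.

586 N

k_A = Gd⁴/(8D³N_a) = (77.4×10³)(9.0⁴)/(8·67.0³·5) = 42.211 N/mm
k_B = Gd⁴/(8D³N_a) = (77.0×10³)(4.6⁴)/(8·24.0³·11) = 28.34 N/mm
Parallel: k_eq = 42.211 + 28.34 = 70.551 N/mm
F = k_eq·δ = 70.551·8.3 = 585.58 N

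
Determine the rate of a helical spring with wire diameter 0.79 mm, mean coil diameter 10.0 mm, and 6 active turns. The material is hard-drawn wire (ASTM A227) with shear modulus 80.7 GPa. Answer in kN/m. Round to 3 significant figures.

k = Gd⁴/(8D³N_a) = (80.7×10³ × 0.79⁴) / (8 × 10.0³ × 6)
  = 31432.7 / 48000 = 0.65485 N/mm

0.655 kN/m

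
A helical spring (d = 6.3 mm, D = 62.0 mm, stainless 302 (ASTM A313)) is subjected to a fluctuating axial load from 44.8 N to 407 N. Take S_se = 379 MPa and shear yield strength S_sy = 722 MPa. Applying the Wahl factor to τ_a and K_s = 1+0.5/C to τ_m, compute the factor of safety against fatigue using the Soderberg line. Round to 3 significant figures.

1.81

C = D/d = 62.0/6.3 = 9.8413; K_W = (4C−1)/(4C−4)+0.615/C = 1.1473; K_s = 1+0.5/C = 1.0508
F_a = (F_max−F_min)/2 = 181.1 N; F_m = (F_max+F_min)/2 = 225.9 N
τ_a = K_W·8F_aD/(πd³) = 1.1473 × 114.35 = 131.19 MPa
τ_m = K_s·8F_mD/(πd³) = 1.0508 × 142.64 = 149.88 MPa
Soderberg: 1/n_f = τ_a/S_se + τ_m/S_sy = 131.19/379 + 149.88/722 = 0.34616 + 0.20759 = 0.55375
n_f = 1/0.55375 = 1.806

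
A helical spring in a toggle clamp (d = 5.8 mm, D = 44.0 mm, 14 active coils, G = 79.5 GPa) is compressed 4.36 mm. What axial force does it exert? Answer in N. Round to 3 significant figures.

k = Gd⁴/(8D³N_a) = (79.5×10³)(5.8⁴)/(8·44.0³·14) = 9.4298 N/mm
F = k·δ = 9.4298 × 4.36 = 41.114 N

41.1 N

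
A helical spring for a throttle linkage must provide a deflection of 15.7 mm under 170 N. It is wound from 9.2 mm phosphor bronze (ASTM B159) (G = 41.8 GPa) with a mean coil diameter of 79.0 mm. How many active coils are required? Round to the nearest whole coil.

7

Required rate k = F/δ = 170/15.7 = 10.828 N/mm
N_a = Gd⁴/(8D³k) = (41.8×10³ × 9.2⁴)/(8 × 79.0³ × 10.828)
    = 2.99452e+08 / 4.27091e+07 = 7.011 → 7 coils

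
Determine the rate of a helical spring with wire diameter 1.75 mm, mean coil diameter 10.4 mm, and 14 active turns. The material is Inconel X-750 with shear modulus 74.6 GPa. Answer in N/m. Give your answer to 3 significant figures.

5550 N/m

k = Gd⁴/(8D³N_a) = (74.6×10³ × 1.75⁴) / (8 × 10.4³ × 14)
  = 699666 / 125985 = 5.5536 N/mm = 5553.6 N/m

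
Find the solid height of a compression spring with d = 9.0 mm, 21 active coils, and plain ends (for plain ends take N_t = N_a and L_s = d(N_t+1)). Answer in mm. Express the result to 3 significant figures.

plain ends: N_t = N_a = 21
L_s = d·(N_t+1) = 9.0 × 22 = 198 mm

198 mm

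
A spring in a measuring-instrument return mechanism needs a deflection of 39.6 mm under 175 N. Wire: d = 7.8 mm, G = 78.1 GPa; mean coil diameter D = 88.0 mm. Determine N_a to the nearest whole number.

Required rate k = F/δ = 175/39.6 = 4.4192 N/mm
N_a = Gd⁴/(8D³k) = (78.1×10³ × 7.8⁴)/(8 × 88.0³ × 4.4192)
    = 2.89088e+08 / 2.40924e+07 = 12 → 12 coils

12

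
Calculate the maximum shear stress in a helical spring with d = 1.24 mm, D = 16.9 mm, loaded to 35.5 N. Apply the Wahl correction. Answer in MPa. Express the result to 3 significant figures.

885 MPa

Spring index C = D/d = 16.9/1.24 = 13.6290
K_W = (4C−1)/(4C−4) + 0.615/C = 53.516/50.516 + 0.0451 = 1.1045
τ₀ = 8FD/(πd³) = 8·35.5·16.9/(π·1.24³) = 4799.6/5.9898 = 801.29 MPa
τ_max = K·τ₀ = 1.1045 × 801.29 = 885.03 MPa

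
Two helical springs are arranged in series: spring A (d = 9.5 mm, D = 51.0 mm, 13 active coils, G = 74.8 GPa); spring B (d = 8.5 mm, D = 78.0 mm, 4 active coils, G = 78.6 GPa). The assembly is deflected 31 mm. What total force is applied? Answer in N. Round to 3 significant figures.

520 N

k_A = Gd⁴/(8D³N_a) = (74.8×10³)(9.5⁴)/(8·51.0³·13) = 44.162 N/mm
k_B = Gd⁴/(8D³N_a) = (78.6×10³)(8.5⁴)/(8·78.0³·4) = 27.019 N/mm
Series: 1/k_eq = 1/44.162 + 1/27.019 = 0.059655; k_eq = 16.763 N/mm
F = k_eq·δ = 16.763·31 = 519.65 N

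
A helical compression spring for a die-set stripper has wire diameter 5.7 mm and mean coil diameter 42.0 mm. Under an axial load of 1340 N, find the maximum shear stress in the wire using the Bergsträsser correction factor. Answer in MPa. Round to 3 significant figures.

Spring index C = D/d = 42.0/5.7 = 7.3684
K_B = (4C+2)/(4C−3) = 31.474/26.474 = 1.1889
τ₀ = 8FD/(πd³) = 8·1340·42.0/(π·5.7³) = 450240/581.8 = 773.87 MPa
τ_max = K·τ₀ = 1.1889 × 773.87 = 920.03 MPa

920 MPa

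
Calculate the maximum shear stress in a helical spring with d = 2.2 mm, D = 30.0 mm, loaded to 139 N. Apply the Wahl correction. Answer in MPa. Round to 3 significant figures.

Spring index C = D/d = 30.0/2.2 = 13.6364
K_W = (4C−1)/(4C−4) + 0.615/C = 53.545/50.545 + 0.0451 = 1.1045
τ₀ = 8FD/(πd³) = 8·139·30.0/(π·2.2³) = 33360/33.452 = 997.26 MPa
τ_max = K·τ₀ = 1.1045 × 997.26 = 1101.4 MPa

1100 MPa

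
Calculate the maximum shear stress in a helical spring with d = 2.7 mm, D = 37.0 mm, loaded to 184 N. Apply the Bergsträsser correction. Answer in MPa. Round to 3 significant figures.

Spring index C = D/d = 37.0/2.7 = 13.7037
K_B = (4C+2)/(4C−3) = 56.815/51.815 = 1.0965
τ₀ = 8FD/(πd³) = 8·184·37.0/(π·2.7³) = 54464/61.836 = 880.78 MPa
τ_max = K·τ₀ = 1.0965 × 880.78 = 965.78 MPa

966 MPa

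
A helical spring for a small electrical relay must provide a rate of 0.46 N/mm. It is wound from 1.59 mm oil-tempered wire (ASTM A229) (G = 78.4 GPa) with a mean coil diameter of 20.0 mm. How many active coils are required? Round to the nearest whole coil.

N_a = Gd⁴/(8D³k) = (78.4×10³ × 1.59⁴)/(8 × 20.0³ × 0.46)
    = 501077 / 29440 = 17.02 → 17 coils

17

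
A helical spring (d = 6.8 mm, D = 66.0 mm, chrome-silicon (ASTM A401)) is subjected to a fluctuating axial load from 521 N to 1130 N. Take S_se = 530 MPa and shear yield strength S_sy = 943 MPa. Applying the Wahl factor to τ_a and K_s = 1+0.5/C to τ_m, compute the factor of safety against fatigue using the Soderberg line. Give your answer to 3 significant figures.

1.18

C = D/d = 66.0/6.8 = 9.7059; K_W = (4C−1)/(4C−4)+0.615/C = 1.1495; K_s = 1+0.5/C = 1.0515
F_a = (F_max−F_min)/2 = 304.5 N; F_m = (F_max+F_min)/2 = 825.5 N
τ_a = K_W·8F_aD/(πd³) = 1.1495 × 162.76 = 187.09 MPa
τ_m = K_s·8F_mD/(πd³) = 1.0515 × 441.24 = 463.97 MPa
Soderberg: 1/n_f = τ_a/S_se + τ_m/S_sy = 187.09/530 + 463.97/943 = 0.35301 + 0.49201 = 0.84502
n_f = 1/0.84502 = 1.183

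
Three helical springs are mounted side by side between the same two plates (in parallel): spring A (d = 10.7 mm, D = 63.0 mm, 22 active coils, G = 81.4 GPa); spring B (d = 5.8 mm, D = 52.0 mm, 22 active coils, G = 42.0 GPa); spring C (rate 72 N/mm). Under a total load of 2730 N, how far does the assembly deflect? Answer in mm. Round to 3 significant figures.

27.8 mm

k_A = Gd⁴/(8D³N_a) = (81.4×10³)(10.7⁴)/(8·63.0³·22) = 24.245 N/mm
k_B = Gd⁴/(8D³N_a) = (42.0×10³)(5.8⁴)/(8·52.0³·22) = 1.9206 N/mm
Parallel: k_eq = 24.245 + 1.9206 + 72 = 98.166 N/mm
δ = F/k_eq = 2730/98.166 = 27.81 mm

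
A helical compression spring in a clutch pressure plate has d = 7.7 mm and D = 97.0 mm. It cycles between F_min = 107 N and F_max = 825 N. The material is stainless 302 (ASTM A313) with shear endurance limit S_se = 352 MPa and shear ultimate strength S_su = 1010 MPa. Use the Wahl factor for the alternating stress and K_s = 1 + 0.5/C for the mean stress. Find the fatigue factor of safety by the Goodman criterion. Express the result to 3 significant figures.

C = D/d = 97.0/7.7 = 12.5974; K_W = (4C−1)/(4C−4)+0.615/C = 1.1135; K_s = 1+0.5/C = 1.0397
F_a = (F_max−F_min)/2 = 359 N; F_m = (F_max+F_min)/2 = 466 N
τ_a = K_W·8F_aD/(πd³) = 1.1135 × 194.24 = 216.28 MPa
τ_m = K_s·8F_mD/(πd³) = 1.0397 × 252.13 = 262.14 MPa
Goodman: 1/n_f = τ_a/S_se + τ_m/S_su = 216.28/352 + 262.14/1010 = 0.61444 + 0.25954 = 0.87398
n_f = 1/0.87398 = 1.144

1.14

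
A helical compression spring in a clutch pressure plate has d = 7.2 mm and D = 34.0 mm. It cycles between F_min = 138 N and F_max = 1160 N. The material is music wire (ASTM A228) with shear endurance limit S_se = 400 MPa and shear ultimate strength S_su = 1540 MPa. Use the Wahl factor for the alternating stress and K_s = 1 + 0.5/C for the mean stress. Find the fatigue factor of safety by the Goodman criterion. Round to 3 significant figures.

1.99

C = D/d = 34.0/7.2 = 4.7222; K_W = (4C−1)/(4C−4)+0.615/C = 1.3317; K_s = 1+0.5/C = 1.1059
F_a = (F_max−F_min)/2 = 511 N; F_m = (F_max+F_min)/2 = 649 N
τ_a = K_W·8F_aD/(πd³) = 1.3317 × 118.53 = 157.85 MPa
τ_m = K_s·8F_mD/(πd³) = 1.1059 × 150.54 = 166.49 MPa
Goodman: 1/n_f = τ_a/S_se + τ_m/S_su = 157.85/400 + 166.49/1540 = 0.39464 + 0.10811 = 0.50274
n_f = 1/0.50274 = 1.989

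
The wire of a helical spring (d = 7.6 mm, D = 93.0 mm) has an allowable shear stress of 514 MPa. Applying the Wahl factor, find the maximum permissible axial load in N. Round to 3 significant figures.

C = D/d = 93.0/7.6 = 12.2368
K_W = (4C−1)/(4C−4) + 0.615/C = 47.947/44.947 + 0.0503 = 1.1170
τ_max = K·8FD/(πd³) → F_max = τ_allow·πd³/(8DK)
F_max = 514·π·7.6³/(8·93.0·1.1170) = 7.0885e+05/831.05 = 852.96 N

853 N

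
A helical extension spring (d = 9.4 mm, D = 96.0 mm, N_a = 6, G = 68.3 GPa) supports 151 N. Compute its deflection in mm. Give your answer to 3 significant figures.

12.0 mm

k = Gd⁴/(8D³N_a) = (68.3×10³)(9.4⁴)/(8·96.0³·6) = 12.557 N/mm
δ = F/k = 151 / 12.557 = 12.025 mm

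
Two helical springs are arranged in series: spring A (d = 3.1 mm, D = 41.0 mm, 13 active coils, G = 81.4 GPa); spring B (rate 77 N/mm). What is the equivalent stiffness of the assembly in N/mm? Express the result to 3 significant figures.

1.03 N/mm

k_A = Gd⁴/(8D³N_a) = (81.4×10³)(3.1⁴)/(8·41.0³·13) = 1.0488 N/mm
Series: 1/k_eq = 1/1.0488 + 1/77 = 0.96647; k_eq = 1.0347 N/mm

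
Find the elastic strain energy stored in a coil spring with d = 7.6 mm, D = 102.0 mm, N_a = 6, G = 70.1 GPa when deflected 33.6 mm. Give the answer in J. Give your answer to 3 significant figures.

k = Gd⁴/(8D³N_a) = (70.1×10³)(7.6⁴)/(8·102.0³·6) = 4.5912 N/mm
U = ½kδ² = 0.5 × 4.5912 × 33.6² = 2591.7 N·mm = 2.5917 J

2.59 J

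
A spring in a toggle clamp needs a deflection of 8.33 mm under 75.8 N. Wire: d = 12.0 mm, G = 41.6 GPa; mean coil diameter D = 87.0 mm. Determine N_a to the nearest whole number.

18

Required rate k = F/δ = 75.8/8.33 = 9.0996 N/mm
N_a = Gd⁴/(8D³k) = (41.6×10³ × 12.0⁴)/(8 × 87.0³ × 9.0996)
    = 8.62618e+08 / 4.79371e+07 = 17.99 → 18 coils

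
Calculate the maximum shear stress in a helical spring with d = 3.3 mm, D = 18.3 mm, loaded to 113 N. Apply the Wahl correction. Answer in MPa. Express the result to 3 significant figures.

187 MPa

Spring index C = D/d = 18.3/3.3 = 5.5455
K_W = (4C−1)/(4C−4) + 0.615/C = 21.182/18.182 + 0.1109 = 1.2759
τ₀ = 8FD/(πd³) = 8·113·18.3/(π·3.3³) = 16543.2/112.9 = 146.53 MPa
τ_max = K·τ₀ = 1.2759 × 146.53 = 186.96 MPa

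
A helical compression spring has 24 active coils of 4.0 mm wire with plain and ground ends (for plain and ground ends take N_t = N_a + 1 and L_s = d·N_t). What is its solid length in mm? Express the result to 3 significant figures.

plain and ground ends: N_t = N_a + 1 = 24 + 1 = 25
L_s = d·N_t = 4.0 × 25 = 100 mm

100 mm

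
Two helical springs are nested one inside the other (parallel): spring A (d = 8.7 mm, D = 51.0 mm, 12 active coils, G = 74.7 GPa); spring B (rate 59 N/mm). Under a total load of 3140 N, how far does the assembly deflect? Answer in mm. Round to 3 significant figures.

33.9 mm

k_A = Gd⁴/(8D³N_a) = (74.7×10³)(8.7⁴)/(8·51.0³·12) = 33.606 N/mm
Parallel: k_eq = 33.606 + 59 = 92.606 N/mm
δ = F/k_eq = 3140/92.606 = 33.907 mm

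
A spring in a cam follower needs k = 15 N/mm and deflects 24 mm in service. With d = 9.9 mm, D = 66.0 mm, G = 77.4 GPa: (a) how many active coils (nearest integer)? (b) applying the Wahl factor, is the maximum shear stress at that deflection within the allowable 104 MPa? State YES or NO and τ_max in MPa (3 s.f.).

(a) 22 coils; (b) YES, τ_max = 74.8 MPa

N_a = Gd⁴/(8D³k) = (77.4×10³)(9.9⁴)/(8·66.0³·15) = 21.55 → N_a = 22
Actual rate k = Gd⁴/(8D³·22) = 14.694 N/mm
Working load F = kδ = 14.694·24 = 352.65 N
C = 66.0/9.9 = 6.6667; K_W = (4C−1)/(4C−4)+0.615/C = 1.2246
τ_max = K_W·8FD/(πd³) = 1.2246·61.084 = 74.804 MPa
τ_max ≤ 104 MPa → acceptable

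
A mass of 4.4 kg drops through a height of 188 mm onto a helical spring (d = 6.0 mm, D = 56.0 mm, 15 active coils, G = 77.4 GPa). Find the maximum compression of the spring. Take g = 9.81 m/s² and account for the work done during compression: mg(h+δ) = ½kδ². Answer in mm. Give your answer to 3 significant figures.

68.2 mm

k = Gd⁴/(8D³N_a) = (77.4×10³)(6.0⁴)/(8·56.0³·15) = 4.7599 N/mm
W = mg = 4.4 × 9.81 = 43.164 N
½kδ² − Wδ − Wh = 0 → δ = (W + √(W² + 2kWh))/k
δ = (43.164 + √(1863.1 + 77252.1))/4.7599 = (43.164 + 281.27)/4.7599 = 68.16 mm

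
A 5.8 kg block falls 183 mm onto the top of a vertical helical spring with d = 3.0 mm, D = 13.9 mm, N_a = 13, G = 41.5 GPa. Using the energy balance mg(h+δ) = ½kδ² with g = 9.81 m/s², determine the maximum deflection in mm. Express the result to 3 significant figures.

k = Gd⁴/(8D³N_a) = (41.5×10³)(3.0⁴)/(8·13.9³·13) = 12.035 N/mm
W = mg = 5.8 × 9.81 = 56.898 N
½kδ² − Wδ − Wh = 0 → δ = (W + √(W² + 2kWh))/k
δ = (56.898 + √(3237.4 + 250630))/12.035 = (56.898 + 503.85)/12.035 = 46.592 mm

46.6 mm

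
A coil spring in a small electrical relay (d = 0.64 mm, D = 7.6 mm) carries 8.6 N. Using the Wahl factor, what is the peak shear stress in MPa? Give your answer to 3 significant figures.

712 MPa

Spring index C = D/d = 7.6/0.64 = 11.8750
K_W = (4C−1)/(4C−4) + 0.615/C = 46.500/43.500 + 0.0518 = 1.1208
τ₀ = 8FD/(πd³) = 8·8.6·7.6/(π·0.64³) = 522.88/0.82355 = 634.91 MPa
τ_max = K·τ₀ = 1.1208 × 634.91 = 711.58 MPa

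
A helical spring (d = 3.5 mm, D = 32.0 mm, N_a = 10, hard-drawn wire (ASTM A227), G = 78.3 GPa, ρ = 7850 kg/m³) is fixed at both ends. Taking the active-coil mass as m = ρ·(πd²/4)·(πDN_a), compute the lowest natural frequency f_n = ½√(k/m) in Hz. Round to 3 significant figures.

k = Gd⁴/(8D³N_a) = (78.3×10³)(3.5⁴)/(8·32.0³·10) = 4.4822 N/mm = 4482.2 N/m
Wire length L = πDN_a = π·32.0·10 = 1005.3 mm
m = ρ·(πd²/4)·L = 7850 × 9.6211×10⁻⁶ m² × 1.0053 m = 0.075927 kg
f_n = ½√(k/m) = 0.5·√(4482.2/0.075927) = 0.5·√(59034) = 121.48 Hz

121 Hz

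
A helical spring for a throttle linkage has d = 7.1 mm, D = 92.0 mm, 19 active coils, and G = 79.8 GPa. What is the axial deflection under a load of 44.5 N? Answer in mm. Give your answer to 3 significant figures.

k = Gd⁴/(8D³N_a) = (79.8×10³)(7.1⁴)/(8·92.0³·19) = 1.7133 N/mm
δ = F/k = 44.5 / 1.7133 = 25.974 mm

26.0 mm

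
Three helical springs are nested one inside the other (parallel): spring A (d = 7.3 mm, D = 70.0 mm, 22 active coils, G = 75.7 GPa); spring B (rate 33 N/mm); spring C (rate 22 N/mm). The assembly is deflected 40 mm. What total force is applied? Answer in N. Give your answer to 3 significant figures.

2340 N

k_A = Gd⁴/(8D³N_a) = (75.7×10³)(7.3⁴)/(8·70.0³·22) = 3.5611 N/mm
Parallel: k_eq = 3.5611 + 33 + 22 = 58.561 N/mm
F = k_eq·δ = 58.561·40 = 2342.4 N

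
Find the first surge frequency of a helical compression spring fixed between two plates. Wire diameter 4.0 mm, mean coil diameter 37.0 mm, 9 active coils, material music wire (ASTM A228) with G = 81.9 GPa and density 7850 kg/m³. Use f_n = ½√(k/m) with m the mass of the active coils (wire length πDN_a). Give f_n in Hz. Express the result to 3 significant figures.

118 Hz

k = Gd⁴/(8D³N_a) = (81.9×10³)(4.0⁴)/(8·37.0³·9) = 5.7489 N/mm = 5748.9 N/m
Wire length L = πDN_a = π·37.0·9 = 1046.2 mm
m = ρ·(πd²/4)·L = 7850 × 12.566×10⁻⁶ m² × 1.0462 m = 0.1032 kg
f_n = ½√(k/m) = 0.5·√(5748.9/0.1032) = 0.5·√(55707) = 118.01 Hz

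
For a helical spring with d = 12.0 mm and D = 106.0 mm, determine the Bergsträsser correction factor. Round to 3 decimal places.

1.155

C = D/d = 106.0/12.0 = 8.8333
K_B = (4C+2)/(4C−3) = 37.333/32.333 = 1.1546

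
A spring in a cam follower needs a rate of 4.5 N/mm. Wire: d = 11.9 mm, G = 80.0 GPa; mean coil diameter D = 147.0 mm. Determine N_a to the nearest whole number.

N_a = Gd⁴/(8D³k) = (80.0×10³ × 11.9⁴)/(8 × 147.0³ × 4.5)
    = 1.60427e+09 / 1.14355e+08 = 14.03 → 14 coils

14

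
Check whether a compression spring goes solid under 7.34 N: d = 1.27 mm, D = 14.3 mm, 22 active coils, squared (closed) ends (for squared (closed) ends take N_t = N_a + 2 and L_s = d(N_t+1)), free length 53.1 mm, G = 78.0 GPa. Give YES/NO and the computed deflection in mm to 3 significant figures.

NO, δ = 18.6 mm

k = Gd⁴/(8D³N_a) = (78.0×10³)(1.27⁴)/(8·14.3³·22) = 0.39427 N/mm
N_t = 24; L_s = 1.27·25 = 31.75 mm; δ_solid = L₀ − L_s = 53.1 − 31.75 = 21.35 mm
δ = F/k = 7.34/0.39427 = 18.617 mm
δ < δ_solid → spring does not go solid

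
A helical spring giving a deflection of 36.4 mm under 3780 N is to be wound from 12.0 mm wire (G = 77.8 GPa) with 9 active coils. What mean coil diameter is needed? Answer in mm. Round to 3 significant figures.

60.0 mm

Required rate k = F/δ = 3780/36.4 = 103.85 N/mm
D = (Gd⁴/(8N_a·k))^(1/3) = (77.8×10³·12.0⁴/(8·9·103.85))^(1/3)
  = (215765)^(1/3) = 59.9783 mm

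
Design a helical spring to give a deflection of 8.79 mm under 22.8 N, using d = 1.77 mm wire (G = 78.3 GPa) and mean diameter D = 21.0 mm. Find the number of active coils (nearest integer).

4

Required rate k = F/δ = 22.8/8.79 = 2.5939 N/mm
N_a = Gd⁴/(8D³k) = (78.3×10³ × 1.77⁴)/(8 × 21.0³ × 2.5939)
    = 768519 / 192174 = 3.999 → 4 coils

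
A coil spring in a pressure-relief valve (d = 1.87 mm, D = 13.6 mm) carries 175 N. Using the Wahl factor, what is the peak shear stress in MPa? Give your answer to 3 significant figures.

Spring index C = D/d = 13.6/1.87 = 7.2727
K_W = (4C−1)/(4C−4) + 0.615/C = 28.091/25.091 + 0.0846 = 1.2041
τ₀ = 8FD/(πd³) = 8·175·13.6/(π·1.87³) = 19040/20.544 = 926.81 MPa
τ_max = K·τ₀ = 1.2041 × 926.81 = 1116 MPa

1120 MPa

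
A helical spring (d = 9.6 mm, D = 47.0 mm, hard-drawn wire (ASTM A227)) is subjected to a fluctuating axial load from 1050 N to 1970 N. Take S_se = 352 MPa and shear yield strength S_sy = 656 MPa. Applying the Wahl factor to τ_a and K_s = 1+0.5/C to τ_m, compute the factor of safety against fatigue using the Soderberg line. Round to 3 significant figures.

1.74

C = D/d = 47.0/9.6 = 4.8958; K_W = (4C−1)/(4C−4)+0.615/C = 1.3181; K_s = 1+0.5/C = 1.1021
F_a = (F_max−F_min)/2 = 460 N; F_m = (F_max+F_min)/2 = 1510 N
τ_a = K_W·8F_aD/(πd³) = 1.3181 × 62.227 = 82.024 MPa
τ_m = K_s·8F_mD/(πd³) = 1.1021 × 204.27 = 225.13 MPa
Soderberg: 1/n_f = τ_a/S_se + τ_m/S_sy = 82.024/352 + 225.13/656 = 0.23302 + 0.34319 = 0.57621
n_f = 1/0.57621 = 1.735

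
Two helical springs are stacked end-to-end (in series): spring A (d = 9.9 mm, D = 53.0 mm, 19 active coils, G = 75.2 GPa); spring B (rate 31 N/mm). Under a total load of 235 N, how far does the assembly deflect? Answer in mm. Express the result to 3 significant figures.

14.9 mm

k_A = Gd⁴/(8D³N_a) = (75.2×10³)(9.9⁴)/(8·53.0³·19) = 31.922 N/mm
Series: 1/k_eq = 1/31.922 + 1/31 = 0.063585; k_eq = 15.727 N/mm
δ = F/k_eq = 235/15.727 = 14.942 mm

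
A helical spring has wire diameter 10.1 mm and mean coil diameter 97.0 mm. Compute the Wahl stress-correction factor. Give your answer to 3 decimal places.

1.151

C = D/d = 97.0/10.1 = 9.6040
K_W = (4C−1)/(4C−4) + 0.615/C = 37.416/34.416 + 0.0640 = 1.1512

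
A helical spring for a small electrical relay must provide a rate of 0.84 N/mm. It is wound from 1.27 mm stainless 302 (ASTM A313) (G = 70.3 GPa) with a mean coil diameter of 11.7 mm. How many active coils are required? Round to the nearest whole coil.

N_a = Gd⁴/(8D³k) = (70.3×10³ × 1.27⁴)/(8 × 11.7³ × 0.84)
    = 182882 / 10762.8 = 16.99 → 17 coils

17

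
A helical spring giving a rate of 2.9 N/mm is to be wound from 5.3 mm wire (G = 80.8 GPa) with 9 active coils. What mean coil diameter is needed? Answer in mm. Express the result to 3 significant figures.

D = (Gd⁴/(8N_a·k))^(1/3) = (80.8×10³·5.3⁴/(8·9·2.9))^(1/3)
  = (305340)^(1/3) = 67.3382 mm

67.3 mm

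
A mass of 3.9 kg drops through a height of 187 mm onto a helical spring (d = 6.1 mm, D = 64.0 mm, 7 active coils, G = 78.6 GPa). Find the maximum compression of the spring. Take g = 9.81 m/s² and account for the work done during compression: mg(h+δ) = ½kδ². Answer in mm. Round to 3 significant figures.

k = Gd⁴/(8D³N_a) = (78.6×10³)(6.1⁴)/(8·64.0³·7) = 7.4133 N/mm
W = mg = 3.9 × 9.81 = 38.259 N
½kδ² − Wδ − Wh = 0 → δ = (W + √(W² + 2kWh))/k
δ = (38.259 + √(1463.8 + 106076))/7.4133 = (38.259 + 327.93)/7.4133 = 49.396 mm

49.4 mm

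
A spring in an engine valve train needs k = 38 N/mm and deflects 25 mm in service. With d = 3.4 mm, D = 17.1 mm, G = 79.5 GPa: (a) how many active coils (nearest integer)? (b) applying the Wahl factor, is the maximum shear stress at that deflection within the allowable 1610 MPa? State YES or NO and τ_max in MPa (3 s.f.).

(a) 7 coils; (b) YES, τ_max = 1370 MPa

N_a = Gd⁴/(8D³k) = (79.5×10³)(3.4⁴)/(8·17.1³·38) = 6.989 → N_a = 7
Actual rate k = Gd⁴/(8D³·7) = 37.941 N/mm
Working load F = kδ = 37.941·25 = 948.52 N
C = 17.1/3.4 = 5.0294; K_W = (4C−1)/(4C−4)+0.615/C = 1.3084
τ_max = K_W·8FD/(πd³) = 1.3084·1050.9 = 1375 MPa
τ_max ≤ 1610 MPa → acceptable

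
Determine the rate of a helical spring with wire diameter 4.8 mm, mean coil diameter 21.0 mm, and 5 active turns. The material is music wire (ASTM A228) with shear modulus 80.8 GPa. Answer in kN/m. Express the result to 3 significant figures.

116 kN/m

k = Gd⁴/(8D³N_a) = (80.8×10³ × 4.8⁴) / (8 × 21.0³ × 5)
  = 4.2892e+07 / 370440 = 115.79 N/mm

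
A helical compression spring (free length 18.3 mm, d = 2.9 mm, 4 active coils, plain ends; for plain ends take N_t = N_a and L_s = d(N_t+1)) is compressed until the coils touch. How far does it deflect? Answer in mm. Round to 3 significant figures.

3.80 mm

N_t = 4; L_s = 2.9·5 = 14.5 mm
δ_solid = L₀ − L_s = 18.3 − 14.5 = 3.8 mm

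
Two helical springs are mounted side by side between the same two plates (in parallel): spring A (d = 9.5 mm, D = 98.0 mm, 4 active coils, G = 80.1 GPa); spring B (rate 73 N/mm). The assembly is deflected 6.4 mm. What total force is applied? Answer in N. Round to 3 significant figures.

k_A = Gd⁴/(8D³N_a) = (80.1×10³)(9.5⁴)/(8·98.0³·4) = 21.662 N/mm
Parallel: k_eq = 21.662 + 73 = 94.662 N/mm
F = k_eq·δ = 94.662·6.4 = 605.84 N

606 N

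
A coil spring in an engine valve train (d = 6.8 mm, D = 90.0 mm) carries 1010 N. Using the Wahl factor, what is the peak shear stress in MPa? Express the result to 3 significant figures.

Spring index C = D/d = 90.0/6.8 = 13.2353
K_W = (4C−1)/(4C−4) + 0.615/C = 51.941/48.941 + 0.0465 = 1.1078
τ₀ = 8FD/(πd³) = 8·1010·90.0/(π·6.8³) = 727200/987.82 = 736.17 MPa
τ_max = K·τ₀ = 1.1078 × 736.17 = 815.5 MPa

816 MPa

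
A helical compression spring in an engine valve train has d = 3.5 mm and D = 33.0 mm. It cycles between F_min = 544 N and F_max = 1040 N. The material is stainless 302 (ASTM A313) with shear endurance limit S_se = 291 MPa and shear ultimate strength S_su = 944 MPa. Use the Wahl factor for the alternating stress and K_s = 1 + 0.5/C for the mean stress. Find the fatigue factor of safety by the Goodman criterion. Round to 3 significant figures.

C = D/d = 33.0/3.5 = 9.4286; K_W = (4C−1)/(4C−4)+0.615/C = 1.1542; K_s = 1+0.5/C = 1.0530
F_a = (F_max−F_min)/2 = 248 N; F_m = (F_max+F_min)/2 = 792 N
τ_a = K_W·8F_aD/(πd³) = 1.1542 × 486.07 = 561.03 MPa
τ_m = K_s·8F_mD/(πd³) = 1.0530 × 1552.3 = 1634.6 MPa
Goodman: 1/n_f = τ_a/S_se + τ_m/S_su = 561.03/291 + 1634.6/944 = 1.92794 + 1.73159 = 3.6595
n_f = 1/3.6595 = 0.2733

0.273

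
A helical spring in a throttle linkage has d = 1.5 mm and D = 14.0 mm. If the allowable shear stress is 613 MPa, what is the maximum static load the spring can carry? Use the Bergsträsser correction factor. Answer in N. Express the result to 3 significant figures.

C = D/d = 14.0/1.5 = 9.3333
K_B = (4C+2)/(4C−3) = 39.333/34.333 = 1.1456
τ_max = K·8FD/(πd³) → F_max = τ_allow·πd³/(8DK)
F_max = 613·π·1.5³/(8·14.0·1.1456) = 6499.6/128.31 = 50.655 N

50.7 N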